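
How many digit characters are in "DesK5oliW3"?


Input string: 'DesK5oliW3'
Operation: count digit characters (0-9)
Scan: 'D', 'e', 's', 'K', '5'(digit), 'o', 'l', 'i', 'W', '3'(digit)
Digits found: 2
Result: 2


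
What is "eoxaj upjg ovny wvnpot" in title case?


Input string: 'eoxaj upjg ovny wvnpot'
Operation: capitalize first letter of each word
Word transformations: 'eoxaj'->'Eoxaj', 'upjg'->'Upjg', 'ovny'->'Ovny', 'wvnpot'->'Wvnpot'
Result: Eoxaj Upjg Ovny Wvnpot


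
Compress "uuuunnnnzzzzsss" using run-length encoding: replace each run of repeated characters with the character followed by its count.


Input: 'uuuunnnnzzzzsss'
Operation: identify consecutive runs
Runs: 'uuuu' -> u4, 'nnnn' -> n4, 'zzzz' -> z4, 'sss' -> s3
Encoded: u4n4z4s3


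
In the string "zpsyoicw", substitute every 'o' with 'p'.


Input string: 'zpsyoicw'
Operation: replace 'o' with 'p'
Positions of 'o': 4
After replacement: zpsypicw


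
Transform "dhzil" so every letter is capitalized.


Input string: 'dhzil'
Operation: convert each letter to uppercase
Mapping: 'd'->'D', 'h'->'H', 'z'->'Z', 'i'->'I', 'l'->'L'
Result: DHZIL


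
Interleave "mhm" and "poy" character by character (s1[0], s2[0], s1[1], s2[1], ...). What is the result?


String 1: 'mhm'
String 2: 'poy'
Operation: alternate characters
Pairs: 'm'+'p', 'h'+'o', 'm'+'y'
Result: mphomy


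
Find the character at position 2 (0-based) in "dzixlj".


Input string: 'dzixlj'
Operation: get character at index 2
Index mapping: s[0]='d', s[1]='z', s[2]='i'
Result: 'i'


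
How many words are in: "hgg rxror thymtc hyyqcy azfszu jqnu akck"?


Input string: 'hgg rxror thymtc hyyqcy azfszu jqnu akck'
Operation: split by spaces
Words found: 'hgg', 'rxror', 'thymtc', 'hyyqcy', 'azfszu', 'jqnu', 'akck'
Word count: 7


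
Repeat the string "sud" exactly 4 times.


Input string: 'sud'
Operation: repeat 4 times
Concatenation: 'sud' + 'sud' + 'sud' + 'sud'
Result: sudsudsudsud


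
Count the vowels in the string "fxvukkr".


Input string: 'fxvukkr'
Operation: count vowels (a, e, i, o, u)
Scan: s[0]='f', s[1]='x', s[2]='v', s[3]='u' (vowel), s[4]='k', s[5]='k', s[6]='r'
Vowels found: 1
Result: 1


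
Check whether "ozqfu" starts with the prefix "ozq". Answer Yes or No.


Input string: 'ozqfu'
Prefix to check: 'ozq'
First 3 characters of input: 'ozq'
Match: True
Result: Yes


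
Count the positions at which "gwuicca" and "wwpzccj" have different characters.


String 1: 'gwuicca'
String 2: 'wwpzccj'
Compare each position: pos 0: 'g'!='w', pos 1: 'w'=='w', pos 2: 'u'!='p', pos 3: 'i'!='z', pos 4: 'c'=='c', pos 5: 'c'=='c', pos 6: 'a'!='j'
Differing positions: 4
Hamming distance: 4


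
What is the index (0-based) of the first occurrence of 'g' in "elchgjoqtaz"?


Input string: 'elchgjoqtaz'
Target: 'g'
Scanning left to right: s[0]='e', s[1]='l', s[2]='c', s[3]='h', s[4]='g'
First match at index: 4


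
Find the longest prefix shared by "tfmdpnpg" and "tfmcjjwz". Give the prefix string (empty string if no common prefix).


String 1: 'tfmdpnpg'
String 2: 'tfmcjjwz'
Compare position by position:
pos 0: 't' vs 't' match
pos 1: 'f' vs 'f' match
pos 2: 'm' vs 'm' match
pos 3: 'd' vs 'c' differ -> stop
Longest common prefix: "tfm" (length 3)


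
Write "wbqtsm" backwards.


Input string: 'wbqtsm'
Operation: reverse character order
Original order: 'w' -> 'b' -> 'q' -> 't' -> 's' -> 'm'
Reversed order: 'm' -> 's' -> 't' -> 'q' -> 'b' -> 'w'
Result: mstqbw


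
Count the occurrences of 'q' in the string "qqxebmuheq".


Input string: 'qqxebmuheq'
Target character: 'q'
Scan each position: s[0]='q', s[1]='q', s[9]='q'
Matches found at indices: 0, 1, 9
Total: 3


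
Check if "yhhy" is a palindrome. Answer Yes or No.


Input string: 'yhhy'
Reversed: 'yhhy'
Compare pairs: s[0]='y' vs s[3]='y' (match), s[1]='h' vs s[2]='h' (match)
Palindrome: Yes


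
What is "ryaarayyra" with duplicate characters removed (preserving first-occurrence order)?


Input: 'ryaarayyra'
Operation: keep first occurrence of each character
Scan: s[0]='r' new -> keep; s[1]='y' new -> keep; s[2]='a' new -> keep; s[3]='a' seen -> skip; s[4]='r' seen -> skip; s[5]='a' seen -> skip; s[6]='y' seen -> skip; s[7]='y' seen -> skip; s[8]='r' seen -> skip; s[9]='a' seen -> skip
Result: rya


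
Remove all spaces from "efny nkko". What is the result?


Input string: 'efny nkko'
Operation: remove all spaces
Words: 'efny', 'nkko'
Join without spaces: efnynkko


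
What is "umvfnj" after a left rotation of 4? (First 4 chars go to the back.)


Input: 'umvfnj', shift = 4
Operation: split at index 4 and swap parts
Front part s[0:4] = 'umvf'
Back part s[4:] = 'nj'
Rotated = back + front = 'nj' + 'umvf'
Result: njumvf


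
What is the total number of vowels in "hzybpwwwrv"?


Input string: 'hzybpwwwrv'
Operation: count vowels (a, e, i, o, u)
Scan: s[0]='h', s[1]='z', s[2]='y', s[3]='b', s[4]='p', s[5]='w', s[6]='w', s[7]='w', s[8]='r', s[9]='v'
Vowels found: 0
Result: 0


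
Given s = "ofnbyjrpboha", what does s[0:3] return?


Input string: 'ofnbyjrpboha'
Operation: slice [0:3]
Extract characters: s[0]='o', s[1]='f', s[2]='n'
Result: ofn


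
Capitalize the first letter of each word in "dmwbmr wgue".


Input string: 'dmwbmr wgue'
Operation: capitalize first letter of each word
Word transformations: 'dmwbmr'->'Dmwbmr', 'wgue'->'Wgue'
Result: Dmwbmr Wgue


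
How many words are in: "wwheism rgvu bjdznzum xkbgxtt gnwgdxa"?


Input string: 'wwheism rgvu bjdznzum xkbgxtt gnwgdxa'
Operation: split by spaces
Words found: 'wwheism', 'rgvu', 'bjdznzum', 'xkbgxtt', 'gnwgdxa'
Word count: 5


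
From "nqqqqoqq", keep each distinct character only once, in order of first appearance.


Input: 'nqqqqoqq'
Operation: keep first occurrence of each character
Scan: s[0]='n' new -> keep; s[1]='q' new -> keep; s[2]='q' seen -> skip; s[3]='q' seen -> skip; s[4]='q' seen -> skip; s[5]='o' new -> keep; s[6]='q' seen -> skip; s[7]='q' seen -> skip
Result: nqo


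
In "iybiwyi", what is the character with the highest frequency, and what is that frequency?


Input: 'iybiwyi'
Operation: tally each character
Counts: 'b':1, 'i':3, 'w':1, 'y':2
Maximum: 'i' appears 3 times


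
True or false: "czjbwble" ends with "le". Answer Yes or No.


Input string: 'czjbwble'
Suffix to check: 'le'
Last 2 characters of input: 'le'
Match: True
Result: Yes


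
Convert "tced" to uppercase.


Input string: 'tced'
Operation: convert each letter to uppercase
Mapping: 't'->'T', 'c'->'C', 'e'->'E', 'd'->'D'
Result: TCED


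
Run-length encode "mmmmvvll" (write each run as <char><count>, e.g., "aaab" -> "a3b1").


Input: 'mmmmvvll'
Operation: identify consecutive runs
Runs: 'mmmm' -> m4, 'vv' -> v2, 'll' -> l2
Encoded: m4v2l2


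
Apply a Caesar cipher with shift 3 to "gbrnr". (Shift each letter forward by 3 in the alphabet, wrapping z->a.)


Input: 'gbrnr', shift = 3
Operation: for each letter, (position + 3) mod 26
Mapping: 'g'(6+3=9)->'j', 'b'(1+3=4)->'e', 'r'(17+3=20)->'u', 'n'(13+3=16)->'q', 'r'(17+3=20)->'u'
Result: jeuqu


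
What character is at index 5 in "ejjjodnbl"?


Input string: 'ejjjodnbl'
Operation: get character at index 5
Index mapping: s[0]='e', s[1]='j', s[2]='j', s[3]='j', s[4]='o', s[5]='d'
Result: 'd'


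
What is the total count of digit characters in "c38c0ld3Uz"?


Input string: 'c38c0ld3Uz'
Operation: count digit characters (0-9)
Scan: 'c', '3'(digit), '8'(digit), 'c', '0'(digit), 'l', 'd', '3'(digit), 'U', 'z'
Digits found: 4
Result: 4


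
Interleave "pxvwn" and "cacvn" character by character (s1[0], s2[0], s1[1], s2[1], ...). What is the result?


String 1: 'pxvwn'
String 2: 'cacvn'
Operation: alternate characters
Pairs: 'p'+'c', 'x'+'a', 'v'+'c', 'w'+'v', 'n'+'n'
Result: pcxavcwvnn


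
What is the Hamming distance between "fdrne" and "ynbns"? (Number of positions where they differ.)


String 1: 'fdrne'
String 2: 'ynbns'
Compare each position: pos 0: 'f'!='y', pos 1: 'd'!='n', pos 2: 'r'!='b', pos 3: 'n'=='n', pos 4: 'e'!='s'
Differing positions: 4
Hamming distance: 4


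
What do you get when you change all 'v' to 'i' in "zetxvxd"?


Input string: 'zetxvxd'
Operation: replace 'v' with 'i'
Positions of 'v': 4
After replacement: zetxixd


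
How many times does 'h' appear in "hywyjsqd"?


Input string: 'hywyjsqd'
Target character: 'h'
Scan each position: s[0]='h'
Matches found at indices: 0
Total: 1


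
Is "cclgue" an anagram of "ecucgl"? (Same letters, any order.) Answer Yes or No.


String 1: 'ecucgl' -> sorted: 'cceglu'
String 2: 'cclgue' -> sorted: 'cceglu'
Compare sorted forms: 'cceglu' == 'cceglu'
Anagram: Yes


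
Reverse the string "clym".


Input string: 'clym'
Operation: reverse character order
Original order: 'c' -> 'l' -> 'y' -> 'm'
Reversed order: 'm' -> 'y' -> 'l' -> 'c'
Result: mylc


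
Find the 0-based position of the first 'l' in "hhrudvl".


Input string: 'hhrudvl'
Target: 'l'
Scanning left to right: s[0]='h', s[1]='h', s[2]='r', s[3]='u', s[4]='d', s[5]='v', s[6]='l'
First match at index: 6


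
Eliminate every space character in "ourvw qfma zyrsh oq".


Input string: 'ourvw qfma zyrsh oq'
Operation: remove all spaces
Words: 'ourvw', 'qfma', 'zyrsh', 'oq'
Join without spaces: ourvwqfmazyrshoq


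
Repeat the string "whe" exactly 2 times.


Input string: 'whe'
Operation: repeat 2 times
Concatenation: 'whe' + 'whe'
Result: whewhe


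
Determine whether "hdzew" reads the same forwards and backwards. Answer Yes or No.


Input string: 'hdzew'
Reversed: 'wezdh'
Compare pairs: s[0]='h' vs s[4]='w' (mismatch), s[1]='d' vs s[3]='e' (mismatch)
Palindrome: No


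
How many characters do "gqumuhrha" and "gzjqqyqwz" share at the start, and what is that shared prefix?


String 1: 'gqumuhrha'
String 2: 'gzjqqyqwz'
Compare position by position:
pos 0: 'g' vs 'g' match
pos 1: 'q' vs 'z' differ -> stop
Longest common prefix: "g" (length 1)


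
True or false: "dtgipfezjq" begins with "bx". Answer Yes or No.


Input string: 'dtgipfezjq'
Prefix to check: 'bx'
First 2 characters of input: 'dt'
Match: False
Result: No


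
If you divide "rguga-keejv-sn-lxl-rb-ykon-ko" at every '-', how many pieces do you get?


Input string: 'rguga-keejv-sn-lxl-rb-ykon-ko'
Delimiter: '-'
Split result: 'rguga', 'keejv', 'sn', 'lxl', 'rb', 'ykon', 'ko'
Number of parts: 7


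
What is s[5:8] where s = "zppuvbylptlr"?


Input string: 'zppuvbylptlr'
Operation: slice [5:8]
Extract characters: s[5]='b', s[6]='y', s[7]='l'
Result: byl


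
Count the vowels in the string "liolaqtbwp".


Input string: 'liolaqtbwp'
Operation: count vowels (a, e, i, o, u)
Scan: s[0]='l', s[1]='i' (vowel), s[2]='o' (vowel), s[3]='l', s[4]='a' (vowel), s[5]='q', s[6]='t', s[7]='b', s[8]='w', s[9]='p'
Vowels found: 3
Result: 3


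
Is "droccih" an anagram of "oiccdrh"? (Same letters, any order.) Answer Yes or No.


String 1: 'oiccdrh' -> sorted: 'ccdhior'
String 2: 'droccih' -> sorted: 'ccdhior'
Compare sorted forms: 'ccdhior' == 'ccdhior'
Anagram: Yes


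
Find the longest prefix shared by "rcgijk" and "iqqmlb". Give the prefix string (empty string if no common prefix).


String 1: 'rcgijk'
String 2: 'iqqmlb'
Compare position by position:
pos 0: 'r' vs 'i' differ -> stop
Longest common prefix: "" (length 0)


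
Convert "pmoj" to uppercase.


Input string: 'pmoj'
Operation: convert each letter to uppercase
Mapping: 'p'->'P', 'm'->'M', 'o'->'O', 'j'->'J'
Result: PMOJ


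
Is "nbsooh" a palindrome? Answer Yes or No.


Input string: 'nbsooh'
Reversed: 'hoosbn'
Compare pairs: s[0]='n' vs s[5]='h' (mismatch), s[1]='b' vs s[4]='o' (mismatch), s[2]='s' vs s[3]='o' (mismatch)
Palindrome: No


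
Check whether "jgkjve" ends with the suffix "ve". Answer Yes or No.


Input string: 'jgkjve'
Suffix to check: 've'
Last 2 characters of input: 've'
Match: True
Result: Yes


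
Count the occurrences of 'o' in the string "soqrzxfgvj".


Input string: 'soqrzxfgvj'
Target character: 'o'
Scan each position: s[1]='o'
Matches found at indices: 1
Total: 1


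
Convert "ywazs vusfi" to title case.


Input string: 'ywazs vusfi'
Operation: capitalize first letter of each word
Word transformations: 'ywazs'->'Ywazs', 'vusfi'->'Vusfi'
Result: Ywazs Vusfi


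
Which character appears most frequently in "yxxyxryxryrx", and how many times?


Input: 'yxxyxryxryrx'
Operation: tally each character
Counts: 'r':3, 'x':5, 'y':4
Maximum: 'x' appears 5 times


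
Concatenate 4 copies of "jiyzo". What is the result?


Input string: 'jiyzo'
Operation: repeat 4 times
Concatenation: 'jiyzo' + 'jiyzo' + 'jiyzo' + 'jiyzo'
Result: jiyzojiyzojiyzojiyzo


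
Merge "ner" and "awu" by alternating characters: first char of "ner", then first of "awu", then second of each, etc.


String 1: 'ner'
String 2: 'awu'
Operation: alternate characters
Pairs: 'n'+'a', 'e'+'w', 'r'+'u'
Result: naewru


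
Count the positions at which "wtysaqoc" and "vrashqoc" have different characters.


String 1: 'wtysaqoc'
String 2: 'vrashqoc'
Compare each position: pos 0: 'w'!='v', pos 1: 't'!='r', pos 2: 'y'!='a', pos 3: 's'=='s', pos 4: 'a'!='h', pos 5: 'q'=='q', pos 6: 'o'=='o', pos 7: 'c'=='c'
Differing positions: 4
Hamming distance: 4


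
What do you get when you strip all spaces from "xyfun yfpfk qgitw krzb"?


Input string: 'xyfun yfpfk qgitw krzb'
Operation: remove all spaces
Words: 'xyfun', 'yfpfk', 'qgitw', 'krzb'
Join without spaces: xyfunyfpfkqgitwkrzb


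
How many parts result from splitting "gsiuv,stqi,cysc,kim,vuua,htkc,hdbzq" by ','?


Input string: 'gsiuv,stqi,cysc,kim,vuua,htkc,hdbzq'
Delimiter: ','
Split result: 'gsiuv', 'stqi', 'cysc', 'kim', 'vuua', 'htkc', 'hdbzq'
Number of parts: 7


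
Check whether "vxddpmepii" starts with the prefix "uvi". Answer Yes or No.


Input string: 'vxddpmepii'
Prefix to check: 'uvi'
First 3 characters of input: 'vxd'
Match: False
Result: No


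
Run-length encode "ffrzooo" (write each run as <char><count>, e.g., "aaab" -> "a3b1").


Input: 'ffrzooo'
Operation: identify consecutive runs
Runs: 'ff' -> f2, 'r' -> r1, 'z' -> z1, 'ooo' -> o3
Encoded: f2r1z1o3


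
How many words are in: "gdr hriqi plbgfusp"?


Input string: 'gdr hriqi plbgfusp'
Operation: split by spaces
Words found: 'gdr', 'hriqi', 'plbgfusp'
Word count: 3


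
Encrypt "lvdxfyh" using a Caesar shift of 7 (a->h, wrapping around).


Input: 'lvdxfyh', shift = 7
Operation: for each letter, (position + 7) mod 26
Mapping: 'l'(11+7=18)->'s', 'v'(21+7=28, 28 mod 26=2)->'c', 'd'(3+7=10)->'k', 'x'(23+7=30, 30 mod 26=4)->'e', 'f'(5+7=12)->'m', 'y'(24+7=31, 31 mod 26=5)->'f', 'h'(7+7=14)->'o'
Result: sckemfo


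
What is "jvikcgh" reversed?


Input string: 'jvikcgh'
Operation: reverse character order
Original order: 'j' -> 'v' -> 'i' -> 'k' -> 'c' -> 'g' -> 'h'
Reversed order: 'h' -> 'g' -> 'c' -> 'k' -> 'i' -> 'v' -> 'j'
Result: hgckivj


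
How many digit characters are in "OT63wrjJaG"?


Input string: 'OT63wrjJaG'
Operation: count digit characters (0-9)
Scan: 'O', 'T', '6'(digit), '3'(digit), 'w', 'r', 'j', 'J', 'a', 'G'
Digits found: 2
Result: 2


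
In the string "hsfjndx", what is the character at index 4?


Input string: 'hsfjndx'
Operation: get character at index 4
Index mapping: s[0]='h', s[1]='s', s[2]='f', s[3]='j', s[4]='n'
Result: 'n'


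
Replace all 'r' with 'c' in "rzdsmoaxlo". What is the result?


Input string: 'rzdsmoaxlo'
Operation: replace 'r' with 'c'
Positions of 'r': 0
After replacement: czdsmoaxlo


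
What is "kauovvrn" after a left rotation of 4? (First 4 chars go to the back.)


Input: 'kauovvrn', shift = 4
Operation: split at index 4 and swap parts
Front part s[0:4] = 'kauo'
Back part s[4:] = 'vvrn'
Rotated = back + front = 'vvrn' + 'kauo'
Result: vvrnkauo


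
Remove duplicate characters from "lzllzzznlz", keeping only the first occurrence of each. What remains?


Input: 'lzllzzznlz'
Operation: keep first occurrence of each character
Scan: s[0]='l' new -> keep; s[1]='z' new -> keep; s[2]='l' seen -> skip; s[3]='l' seen -> skip; s[4]='z' seen -> skip; s[5]='z' seen -> skip; s[6]='z' seen -> skip; s[7]='n' new -> keep; s[8]='l' seen -> skip; s[9]='z' seen -> skip
Result: lzn


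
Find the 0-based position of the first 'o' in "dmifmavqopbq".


Input string: 'dmifmavqopbq'
Target: 'o'
Scanning left to right: s[0]='d', s[1]='m', s[2]='i', s[3]='f', s[4]='m', s[5]='a', s[6]='v', s[7]='q', s[8]='o'
First match at index: 8


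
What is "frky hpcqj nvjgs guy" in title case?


Input string: 'frky hpcqj nvjgs guy'
Operation: capitalize first letter of each word
Word transformations: 'frky'->'Frky', 'hpcqj'->'Hpcqj', 'nvjgs'->'Nvjgs', 'guy'->'Guy'
Result: Frky Hpcqj Nvjgs Guy


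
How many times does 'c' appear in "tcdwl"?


Input string: 'tcdwl'
Target character: 'c'
Scan each position: s[1]='c'
Matches found at indices: 1
Total: 1


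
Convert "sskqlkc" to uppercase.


Input string: 'sskqlkc'
Operation: convert each letter to uppercase
Mapping: 's'->'S', 's'->'S', 'k'->'K', 'q'->'Q', 'l'->'L', 'k'->'K', 'c'->'C'
Result: SSKQLKC


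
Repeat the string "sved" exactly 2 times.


Input string: 'sved'
Operation: repeat 2 times
Concatenation: 'sved' + 'sved'
Result: svedsved


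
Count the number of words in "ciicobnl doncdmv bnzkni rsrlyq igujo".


Input string: 'ciicobnl doncdmv bnzkni rsrlyq igujo'
Operation: split by spaces
Words found: 'ciicobnl', 'doncdmv', 'bnzkni', 'rsrlyq', 'igujo'
Word count: 5


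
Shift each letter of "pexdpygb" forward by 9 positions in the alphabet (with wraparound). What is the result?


Input: 'pexdpygb', shift = 9
Operation: for each letter, (position + 9) mod 26
Mapping: 'p'(15+9=24)->'y', 'e'(4+9=13)->'n', 'x'(23+9=32, 32 mod 26=6)->'g', 'd'(3+9=12)->'m', 'p'(15+9=24)->'y', 'y'(24+9=33, 33 mod 26=7)->'h', 'g'(6+9=15)->'p', 'b'(1+9=10)->'k'
Result: yngmyhpk


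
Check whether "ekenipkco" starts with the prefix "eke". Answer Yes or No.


Input string: 'ekenipkco'
Prefix to check: 'eke'
First 3 characters of input: 'eke'
Match: True
Result: Yes


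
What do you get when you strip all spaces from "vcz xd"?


Input string: 'vcz xd'
Operation: remove all spaces
Words: 'vcz', 'xd'
Join without spaces: vczxd


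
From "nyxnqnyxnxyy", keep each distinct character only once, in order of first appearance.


Input: 'nyxnqnyxnxyy'
Operation: keep first occurrence of each character
Scan: s[0]='n' new -> keep; s[1]='y' new -> keep; s[2]='x' new -> keep; s[3]='n' seen -> skip; s[4]='q' new -> keep; s[5]='n' seen -> skip; s[6]='y' seen -> skip; s[7]='x' seen -> skip; s[8]='n' seen -> skip; s[9]='x' seen -> skip; s[10]='y' seen -> skip; s[11]='y' seen -> skip
Result: nyxq


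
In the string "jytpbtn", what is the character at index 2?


Input string: 'jytpbtn'
Operation: get character at index 2
Index mapping: s[0]='j', s[1]='y', s[2]='t'
Result: 't'


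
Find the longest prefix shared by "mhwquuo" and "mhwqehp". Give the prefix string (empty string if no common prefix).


String 1: 'mhwquuo'
String 2: 'mhwqehp'
Compare position by position:
pos 0: 'm' vs 'm' match
pos 1: 'h' vs 'h' match
pos 2: 'w' vs 'w' match
pos 3: 'q' vs 'q' match
pos 4: 'u' vs 'e' differ -> stop
Longest common prefix: "mhwq" (length 4)


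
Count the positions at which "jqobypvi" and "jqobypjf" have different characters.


String 1: 'jqobypvi'
String 2: 'jqobypjf'
Compare each position: pos 0: 'j'=='j', pos 1: 'q'=='q', pos 2: 'o'=='o', pos 3: 'b'=='b', pos 4: 'y'=='y', pos 5: 'p'=='p', pos 6: 'v'!='j', pos 7: 'i'!='f'
Differing positions: 2
Hamming distance: 2


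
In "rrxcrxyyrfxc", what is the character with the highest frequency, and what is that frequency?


Input: 'rrxcrxyyrfxc'
Operation: tally each character
Counts: 'c':2, 'f':1, 'r':4, 'x':3, 'y':2
Maximum: 'r' appears 4 times


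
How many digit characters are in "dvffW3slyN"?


Input string: 'dvffW3slyN'
Operation: count digit characters (0-9)
Scan: 'd', 'v', 'f', 'f', 'W', '3'(digit), 's', 'l', 'y', 'N'
Digits found: 1
Result: 1


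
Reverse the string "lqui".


Input string: 'lqui'
Operation: reverse character order
Original order: 'l' -> 'q' -> 'u' -> 'i'
Reversed order: 'i' -> 'u' -> 'q' -> 'l'
Result: iuql


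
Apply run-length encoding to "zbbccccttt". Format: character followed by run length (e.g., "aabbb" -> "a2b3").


Input: 'zbbccccttt'
Operation: identify consecutive runs
Runs: 'z' -> z1, 'bb' -> b2, 'cccc' -> c4, 'ttt' -> t3
Encoded: z1b2c4t3


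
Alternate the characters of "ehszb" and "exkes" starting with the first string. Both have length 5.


String 1: 'ehszb'
String 2: 'exkes'
Operation: alternate characters
Pairs: 'e'+'e', 'h'+'x', 's'+'k', 'z'+'e', 'b'+'s'
Result: eehxskzebs


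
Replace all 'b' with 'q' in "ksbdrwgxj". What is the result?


Input string: 'ksbdrwgxj'
Operation: replace 'b' with 'q'
Positions of 'b': 2
After replacement: ksqdrwgxj


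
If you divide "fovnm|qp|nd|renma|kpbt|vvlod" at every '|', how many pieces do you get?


Input string: 'fovnm|qp|nd|renma|kpbt|vvlod'
Delimiter: '|'
Split result: 'fovnm', 'qp', 'nd', 'renma', 'kpbt', 'vvlod'
Number of parts: 6


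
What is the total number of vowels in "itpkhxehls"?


Input string: 'itpkhxehls'
Operation: count vowels (a, e, i, o, u)
Scan: s[0]='i' (vowel), s[1]='t', s[2]='p', s[3]='k', s[4]='h', s[5]='x', s[6]='e' (vowel), s[7]='h', s[8]='l', s[9]='s'
Vowels found: 2
Result: 2


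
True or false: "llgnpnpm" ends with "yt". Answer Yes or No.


Input string: 'llgnpnpm'
Suffix to check: 'yt'
Last 2 characters of input: 'pm'
Match: False
Result: No


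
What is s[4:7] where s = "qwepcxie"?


Input string: 'qwepcxie'
Operation: slice [4:7]
Extract characters: s[4]='c', s[5]='x', s[6]='i'
Result: cxi


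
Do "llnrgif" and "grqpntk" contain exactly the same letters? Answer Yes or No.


String 1: 'llnrgif' -> sorted: 'fgillnr'
String 2: 'grqpntk' -> sorted: 'gknpqrt'
Compare sorted forms: 'fgillnr' != 'gknpqrt'
Anagram: No


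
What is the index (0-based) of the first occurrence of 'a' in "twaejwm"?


Input string: 'twaejwm'
Target: 'a'
Scanning left to right: s[0]='t', s[1]='w', s[2]='a'
First match at index: 2


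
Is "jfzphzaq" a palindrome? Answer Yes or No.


Input string: 'jfzphzaq'
Reversed: 'qazhpzfj'
Compare pairs: s[0]='j' vs s[7]='q' (mismatch), s[1]='f' vs s[6]='a' (mismatch), s[2]='z' vs s[5]='z' (match), s[3]='p' vs s[4]='h' (mismatch)
Palindrome: No


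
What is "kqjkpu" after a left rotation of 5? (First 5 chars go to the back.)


Input: 'kqjkpu', shift = 5
Operation: split at index 5 and swap parts
Front part s[0:5] = 'kqjkp'
Back part s[5:] = 'u'
Rotated = back + front = 'u' + 'kqjkp'
Result: ukqjkp


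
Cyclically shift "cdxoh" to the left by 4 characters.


Input: 'cdxoh', shift = 4
Operation: split at index 4 and swap parts
Front part s[0:4] = 'cdxo'
Back part s[4:] = 'h'
Rotated = back + front = 'h' + 'cdxo'
Result: hcdxo


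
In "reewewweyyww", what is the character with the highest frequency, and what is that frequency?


Input: 'reewewweyyww'
Operation: tally each character
Counts: 'e':4, 'r':1, 'w':5, 'y':2
Maximum: 'w' appears 5 times


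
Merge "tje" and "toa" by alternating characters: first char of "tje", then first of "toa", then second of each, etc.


String 1: 'tje'
String 2: 'toa'
Operation: alternate characters
Pairs: 't'+'t', 'j'+'o', 'e'+'a'
Result: ttjoea


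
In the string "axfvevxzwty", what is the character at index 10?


Input string: 'axfvevxzwty'
Operation: get character at index 10
Index mapping: s[0]='a', s[1]='x', s[2]='f', s[3]='v', s[4]='e', s[5]='v', s[6]='x', s[7]='z', s[8]='w', s[9]='t', s[10]='y'
Result: 'y'


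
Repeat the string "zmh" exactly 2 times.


Input string: 'zmh'
Operation: repeat 2 times
Concatenation: 'zmh' + 'zmh'
Result: zmhzmh


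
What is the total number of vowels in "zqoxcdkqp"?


Input string: 'zqoxcdkqp'
Operation: count vowels (a, e, i, o, u)
Scan: s[0]='z', s[1]='q', s[2]='o' (vowel), s[3]='x', s[4]='c', s[5]='d', s[6]='k', s[7]='q', s[8]='p'
Vowels found: 1
Result: 1


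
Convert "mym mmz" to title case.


Input string: 'mym mmz'
Operation: capitalize first letter of each word
Word transformations: 'mym'->'Mym', 'mmz'->'Mmz'
Result: Mym Mmz


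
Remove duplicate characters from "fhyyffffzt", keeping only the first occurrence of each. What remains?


Input: 'fhyyffffzt'
Operation: keep first occurrence of each character
Scan: s[0]='f' new -> keep; s[1]='h' new -> keep; s[2]='y' new -> keep; s[3]='y' seen -> skip; s[4]='f' seen -> skip; s[5]='f' seen -> skip; s[6]='f' seen -> skip; s[7]='f' seen -> skip; s[8]='z' new -> keep; s[9]='t' new -> keep
Result: fhyzt


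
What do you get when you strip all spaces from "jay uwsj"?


Input string: 'jay uwsj'
Operation: remove all spaces
Words: 'jay', 'uwsj'
Join without spaces: jayuwsj


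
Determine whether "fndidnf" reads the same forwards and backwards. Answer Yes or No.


Input string: 'fndidnf'
Reversed: 'fndidnf'
Compare pairs: s[0]='f' vs s[6]='f' (match), s[1]='n' vs s[5]='n' (match), s[2]='d' vs s[4]='d' (match)
Palindrome: Yes


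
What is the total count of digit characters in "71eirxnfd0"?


Input string: '71eirxnfd0'
Operation: count digit characters (0-9)
Scan: '7'(digit), '1'(digit), 'e', 'i', 'r', 'x', 'n', 'f', 'd', '0'(digit)
Digits found: 3
Result: 3


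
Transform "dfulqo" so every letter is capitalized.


Input string: 'dfulqo'
Operation: convert each letter to uppercase
Mapping: 'd'->'D', 'f'->'F', 'u'->'U', 'l'->'L', 'q'->'Q', 'o'->'O'
Result: DFULQO


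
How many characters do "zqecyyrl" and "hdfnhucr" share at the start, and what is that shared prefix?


String 1: 'zqecyyrl'
String 2: 'hdfnhucr'
Compare position by position:
pos 0: 'z' vs 'h' differ -> stop
Longest common prefix: "" (length 0)


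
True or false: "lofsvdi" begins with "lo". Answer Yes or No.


Input string: 'lofsvdi'
Prefix to check: 'lo'
First 2 characters of input: 'lo'
Match: True
Result: Yes


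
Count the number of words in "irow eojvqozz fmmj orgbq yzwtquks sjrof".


Input string: 'irow eojvqozz fmmj orgbq yzwtquks sjrof'
Operation: split by spaces
Words found: 'irow', 'eojvqozz', 'fmmj', 'orgbq', 'yzwtquks', 'sjrof'
Word count: 6


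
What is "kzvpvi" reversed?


Input string: 'kzvpvi'
Operation: reverse character order
Original order: 'k' -> 'z' -> 'v' -> 'p' -> 'v' -> 'i'
Reversed order: 'i' -> 'v' -> 'p' -> 'v' -> 'z' -> 'k'
Result: ivpvzk


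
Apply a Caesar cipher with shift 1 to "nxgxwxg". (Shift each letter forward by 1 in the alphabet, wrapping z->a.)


Input: 'nxgxwxg', shift = 1
Operation: for each letter, (position + 1) mod 26
Mapping: 'n'(13+1=14)->'o', 'x'(23+1=24)->'y', 'g'(6+1=7)->'h', 'x'(23+1=24)->'y', 'w'(22+1=23)->'x', 'x'(23+1=24)->'y', 'g'(6+1=7)->'h'
Result: oyhyxyh


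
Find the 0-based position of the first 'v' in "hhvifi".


Input string: 'hhvifi'
Target: 'v'
Scanning left to right: s[0]='h', s[1]='h', s[2]='v'
First match at index: 2


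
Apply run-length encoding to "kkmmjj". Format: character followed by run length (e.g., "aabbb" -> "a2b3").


Input: 'kkmmjj'
Operation: identify consecutive runs
Runs: 'kk' -> k2, 'mm' -> m2, 'jj' -> j2
Encoded: k2m2j2


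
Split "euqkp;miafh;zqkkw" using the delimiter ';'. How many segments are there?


Input string: 'euqkp;miafh;zqkkw'
Delimiter: ';'
Split result: 'euqkp', 'miafh', 'zqkkw'
Number of parts: 3


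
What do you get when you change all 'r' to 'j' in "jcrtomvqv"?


Input string: 'jcrtomvqv'
Operation: replace 'r' with 'j'
Positions of 'r': 2
After replacement: jcjtomvqv


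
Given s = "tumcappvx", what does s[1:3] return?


Input string: 'tumcappvx'
Operation: slice [1:3]
Extract characters: s[1]='u', s[2]='m'
Result: um


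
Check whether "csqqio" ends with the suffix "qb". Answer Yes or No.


Input string: 'csqqio'
Suffix to check: 'qb'
Last 2 characters of input: 'io'
Match: False
Result: No


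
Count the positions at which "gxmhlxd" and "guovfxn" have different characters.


String 1: 'gxmhlxd'
String 2: 'guovfxn'
Compare each position: pos 0: 'g'=='g', pos 1: 'x'!='u', pos 2: 'm'!='o', pos 3: 'h'!='v', pos 4: 'l'!='f', pos 5: 'x'=='x', pos 6: 'd'!='n'
Differing positions: 5
Hamming distance: 5


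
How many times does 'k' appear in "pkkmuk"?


Input string: 'pkkmuk'
Target character: 'k'
Scan each position: s[1]='k', s[2]='k', s[5]='k'
Matches found at indices: 1, 2, 5
Total: 3


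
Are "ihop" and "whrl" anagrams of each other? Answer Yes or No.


String 1: 'ihop' -> sorted: 'hiop'
String 2: 'whrl' -> sorted: 'hlrw'
Compare sorted forms: 'hiop' != 'hlrw'
Anagram: No


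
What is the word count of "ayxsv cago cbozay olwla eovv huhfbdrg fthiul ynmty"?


Input string: 'ayxsv cago cbozay olwla eovv huhfbdrg fthiul ynmty'
Operation: split by spaces
Words found: 'ayxsv', 'cago', 'cbozay', 'olwla', 'eovv', 'huhfbdrg', 'fthiul', 'ynmty'
Word count: 8


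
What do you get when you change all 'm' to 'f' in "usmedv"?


Input string: 'usmedv'
Operation: replace 'm' with 'f'
Positions of 'm': 2
After replacement: usfedv


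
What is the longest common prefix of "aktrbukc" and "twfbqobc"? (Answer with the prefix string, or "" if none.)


String 1: 'aktrbukc'
String 2: 'twfbqobc'
Compare position by position:
pos 0: 'a' vs 't' differ -> stop
Longest common prefix: "" (length 0)


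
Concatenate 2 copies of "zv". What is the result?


Input string: 'zv'
Operation: repeat 2 times
Concatenation: 'zv' + 'zv'
Result: zvzv


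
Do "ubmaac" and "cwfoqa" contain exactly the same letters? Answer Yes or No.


String 1: 'ubmaac' -> sorted: 'aabcmu'
String 2: 'cwfoqa' -> sorted: 'acfoqw'
Compare sorted forms: 'aabcmu' != 'acfoqw'
Anagram: No


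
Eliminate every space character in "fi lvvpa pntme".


Input string: 'fi lvvpa pntme'
Operation: remove all spaces
Words: 'fi', 'lvvpa', 'pntme'
Join without spaces: filvvpapntme


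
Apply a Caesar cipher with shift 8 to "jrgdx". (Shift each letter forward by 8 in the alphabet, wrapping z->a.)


Input: 'jrgdx', shift = 8
Operation: for each letter, (position + 8) mod 26
Mapping: 'j'(9+8=17)->'r', 'r'(17+8=25)->'z', 'g'(6+8=14)->'o', 'd'(3+8=11)->'l', 'x'(23+8=31, 31 mod 26=5)->'f'
Result: rzolf


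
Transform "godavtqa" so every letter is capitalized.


Input string: 'godavtqa'
Operation: convert each letter to uppercase
Mapping: 'g'->'G', 'o'->'O', 'd'->'D', 'a'->'A', 'v'->'V', 't'->'T', 'q'->'Q', 'a'->'A'
Result: GODAVTQA


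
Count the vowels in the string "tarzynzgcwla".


Input string: 'tarzynzgcwla'
Operation: count vowels (a, e, i, o, u)
Scan: s[0]='t', s[1]='a' (vowel), s[2]='r', s[3]='z', s[4]='y', s[5]='n', s[6]='z', s[7]='g', s[8]='c', s[9]='w', s[10]='l', s[11]='a' (vowel)
Vowels found: 2
Result: 2


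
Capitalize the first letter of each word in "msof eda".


Input string: 'msof eda'
Operation: capitalize first letter of each word
Word transformations: 'msof'->'Msof', 'eda'->'Eda'
Result: Msof Eda


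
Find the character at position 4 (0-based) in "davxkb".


Input string: 'davxkb'
Operation: get character at index 4
Index mapping: s[0]='d', s[1]='a', s[2]='v', s[3]='x', s[4]='k'
Result: 'k'


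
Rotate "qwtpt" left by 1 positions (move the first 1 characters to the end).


Input: 'qwtpt', shift = 1
Operation: split at index 1 and swap parts
Front part s[0:1] = 'q'
Back part s[1:] = 'wtpt'
Rotated = back + front = 'wtpt' + 'q'
Result: wtptq


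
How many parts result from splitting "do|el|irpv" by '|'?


Input string: 'do|el|irpv'
Delimiter: '|'
Split result: 'do', 'el', 'irpv'
Number of parts: 3


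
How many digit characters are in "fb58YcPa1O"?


Input string: 'fb58YcPa1O'
Operation: count digit characters (0-9)
Scan: 'f', 'b', '5'(digit), '8'(digit), 'Y', 'c', 'P', 'a', '1'(digit), 'O'
Digits found: 3
Result: 3


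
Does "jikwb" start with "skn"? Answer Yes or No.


Input string: 'jikwb'
Prefix to check: 'skn'
First 3 characters of input: 'jik'
Match: False
Result: No


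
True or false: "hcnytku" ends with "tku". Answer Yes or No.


Input string: 'hcnytku'
Suffix to check: 'tku'
Last 3 characters of input: 'tku'
Match: True
Result: Yes


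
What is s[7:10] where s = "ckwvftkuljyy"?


Input string: 'ckwvftkuljyy'
Operation: slice [7:10]
Extract characters: s[7]='u', s[8]='l', s[9]='j'
Result: ulj


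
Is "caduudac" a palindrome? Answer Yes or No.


Input string: 'caduudac'
Reversed: 'caduudac'
Compare pairs: s[0]='c' vs s[7]='c' (match), s[1]='a' vs s[6]='a' (match), s[2]='d' vs s[5]='d' (match), s[3]='u' vs s[4]='u' (match)
Palindrome: Yes


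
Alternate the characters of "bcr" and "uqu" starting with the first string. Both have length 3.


String 1: 'bcr'
String 2: 'uqu'
Operation: alternate characters
Pairs: 'b'+'u', 'c'+'q', 'r'+'u'
Result: bucqru


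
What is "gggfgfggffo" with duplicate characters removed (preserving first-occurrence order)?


Input: 'gggfgfggffo'
Operation: keep first occurrence of each character
Scan: s[0]='g' new -> keep; s[1]='g' seen -> skip; s[2]='g' seen -> skip; s[3]='f' new -> keep; s[4]='g' seen -> skip; s[5]='f' seen -> skip; s[6]='g' seen -> skip; s[7]='g' seen -> skip; s[8]='f' seen -> skip; s[9]='f' seen -> skip; s[10]='o' new -> keep
Result: gfo


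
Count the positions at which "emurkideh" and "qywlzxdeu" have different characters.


String 1: 'emurkideh'
String 2: 'qywlzxdeu'
Compare each position: pos 0: 'e'!='q', pos 1: 'm'!='y', pos 2: 'u'!='w', pos 3: 'r'!='l', pos 4: 'k'!='z', pos 5: 'i'!='x', pos 6: 'd'=='d', pos 7: 'e'=='e', pos 8: 'h'!='u'
Differing positions: 7
Hamming distance: 7


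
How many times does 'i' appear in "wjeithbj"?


Input string: 'wjeithbj'
Target character: 'i'
Scan each position: s[3]='i'
Matches found at indices: 3
Total: 1


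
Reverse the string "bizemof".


Input string: 'bizemof'
Operation: reverse character order
Original order: 'b' -> 'i' -> 'z' -> 'e' -> 'm' -> 'o' -> 'f'
Reversed order: 'f' -> 'o' -> 'm' -> 'e' -> 'z' -> 'i' -> 'b'
Result: fomezib


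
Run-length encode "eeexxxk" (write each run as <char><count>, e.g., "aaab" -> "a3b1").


Input: 'eeexxxk'
Operation: identify consecutive runs
Runs: 'eee' -> e3, 'xxx' -> x3, 'k' -> k1
Encoded: e3x3k1


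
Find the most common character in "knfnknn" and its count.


Input: 'knfnknn'
Operation: tally each character
Counts: 'f':1, 'k':2, 'n':4
Maximum: 'n' appears 4 times


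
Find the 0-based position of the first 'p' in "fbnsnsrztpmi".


Input string: 'fbnsnsrztpmi'
Target: 'p'
Scanning left to right: s[0]='f', s[1]='b', s[2]='n', s[3]='s', s[4]='n', s[5]='s', s[6]='r', s[7]='z', s[8]='t', s[9]='p'
First match at index: 9


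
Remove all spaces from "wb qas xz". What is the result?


Input string: 'wb qas xz'
Operation: remove all spaces
Words: 'wb', 'qas', 'xz'
Join without spaces: wbqasxz


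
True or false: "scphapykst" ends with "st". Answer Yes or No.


Input string: 'scphapykst'
Suffix to check: 'st'
Last 2 characters of input: 'st'
Match: True
Result: Yes


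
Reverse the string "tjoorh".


Input string: 'tjoorh'
Operation: reverse character order
Original order: 't' -> 'j' -> 'o' -> 'o' -> 'r' -> 'h'
Reversed order: 'h' -> 'r' -> 'o' -> 'o' -> 'j' -> 't'
Result: hroojt


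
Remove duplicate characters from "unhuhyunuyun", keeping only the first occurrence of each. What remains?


Input: 'unhuhyunuyun'
Operation: keep first occurrence of each character
Scan: s[0]='u' new -> keep; s[1]='n' new -> keep; s[2]='h' new -> keep; s[3]='u' seen -> skip; s[4]='h' seen -> skip; s[5]='y' new -> keep; s[6]='u' seen -> skip; s[7]='n' seen -> skip; s[8]='u' seen -> skip; s[9]='y' seen -> skip; s[10]='u' seen -> skip; s[11]='n' seen -> skip
Result: unhy


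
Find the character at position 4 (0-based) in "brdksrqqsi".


Input string: 'brdksrqqsi'
Operation: get character at index 4
Index mapping: s[0]='b', s[1]='r', s[2]='d', s[3]='k', s[4]='s'
Result: 's'


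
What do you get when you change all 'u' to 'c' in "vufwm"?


Input string: 'vufwm'
Operation: replace 'u' with 'c'
Positions of 'u': 1
After replacement: vcfwm


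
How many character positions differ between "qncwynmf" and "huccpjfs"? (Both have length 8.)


String 1: 'qncwynmf'
String 2: 'huccpjfs'
Compare each position: pos 0: 'q'!='h', pos 1: 'n'!='u', pos 2: 'c'=='c', pos 3: 'w'!='c', pos 4: 'y'!='p', pos 5: 'n'!='j', pos 6: 'm'!='f', pos 7: 'f'!='s'
Differing positions: 7
Hamming distance: 7


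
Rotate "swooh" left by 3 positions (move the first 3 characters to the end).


Input: 'swooh', shift = 3
Operation: split at index 3 and swap parts
Front part s[0:3] = 'swo'
Back part s[3:] = 'oh'
Rotated = back + front = 'oh' + 'swo'
Result: ohswo


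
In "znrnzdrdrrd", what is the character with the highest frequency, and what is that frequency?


Input: 'znrnzdrdrrd'
Operation: tally each character
Counts: 'd':3, 'n':2, 'r':4, 'z':2
Maximum: 'r' appears 4 times


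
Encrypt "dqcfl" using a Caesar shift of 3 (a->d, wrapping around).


Input: 'dqcfl', shift = 3
Operation: for each letter, (position + 3) mod 26
Mapping: 'd'(3+3=6)->'g', 'q'(16+3=19)->'t', 'c'(2+3=5)->'f', 'f'(5+3=8)->'i', 'l'(11+3=14)->'o'
Result: gtfio


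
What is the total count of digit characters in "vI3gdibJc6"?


Input string: 'vI3gdibJc6'
Operation: count digit characters (0-9)
Scan: 'v', 'I', '3'(digit), 'g', 'd', 'i', 'b', 'J', 'c', '6'(digit)
Digits found: 2
Result: 2


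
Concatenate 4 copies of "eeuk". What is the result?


Input string: 'eeuk'
Operation: repeat 4 times
Concatenation: 'eeuk' + 'eeuk' + 'eeuk' + 'eeuk'
Result: eeukeeukeeukeeuk


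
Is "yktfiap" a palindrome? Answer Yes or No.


Input string: 'yktfiap'
Reversed: 'paiftky'
Compare pairs: s[0]='y' vs s[6]='p' (mismatch), s[1]='k' vs s[5]='a' (mismatch), s[2]='t' vs s[4]='i' (mismatch)
Palindrome: No


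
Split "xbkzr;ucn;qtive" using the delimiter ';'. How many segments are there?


Input string: 'xbkzr;ucn;qtive'
Delimiter: ';'
Split result: 'xbkzr', 'ucn', 'qtive'
Number of parts: 3


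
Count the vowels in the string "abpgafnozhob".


Input string: 'abpgafnozhob'
Operation: count vowels (a, e, i, o, u)
Scan: s[0]='a' (vowel), s[1]='b', s[2]='p', s[3]='g', s[4]='a' (vowel), s[5]='f', s[6]='n', s[7]='o' (vowel), s[8]='z', s[9]='h', s[10]='o' (vowel), s[11]='b'
Vowels found: 4
Result: 4


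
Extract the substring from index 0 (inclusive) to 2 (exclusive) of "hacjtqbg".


Input string: 'hacjtqbg'
Operation: slice [0:2]
Extract characters: s[0]='h', s[1]='a'
Result: ha


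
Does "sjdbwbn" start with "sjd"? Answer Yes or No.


Input string: 'sjdbwbn'
Prefix to check: 'sjd'
First 3 characters of input: 'sjd'
Match: True
Result: Yes


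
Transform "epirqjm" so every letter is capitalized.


Input string: 'epirqjm'
Operation: convert each letter to uppercase
Mapping: 'e'->'E', 'p'->'P', 'i'->'I', 'r'->'R', 'q'->'Q', 'j'->'J', 'm'->'M'
Result: EPIRQJM


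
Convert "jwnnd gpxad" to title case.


Input string: 'jwnnd gpxad'
Operation: capitalize first letter of each word
Word transformations: 'jwnnd'->'Jwnnd', 'gpxad'->'Gpxad'
Result: Jwnnd Gpxad


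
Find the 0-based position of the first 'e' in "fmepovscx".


Input string: 'fmepovscx'
Target: 'e'
Scanning left to right: s[0]='f', s[1]='m', s[2]='e'
First match at index: 2


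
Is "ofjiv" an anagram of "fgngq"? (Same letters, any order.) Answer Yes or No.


String 1: 'fgngq' -> sorted: 'fggnq'
String 2: 'ofjiv' -> sorted: 'fijov'
Compare sorted forms: 'fggnq' != 'fijov'
Anagram: No
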